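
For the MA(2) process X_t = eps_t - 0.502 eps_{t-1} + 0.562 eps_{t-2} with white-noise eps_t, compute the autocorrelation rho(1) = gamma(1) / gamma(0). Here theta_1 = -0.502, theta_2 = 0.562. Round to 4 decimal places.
\rho(1) = -0.5001

For an MA(q) process with theta_0 = 1, the autocovariance is
  gamma(k) = sigma^2 * sum_{i=0..q-k} theta_i * theta_{i+k},
and rho(k) = gamma(k) / gamma(0). Sigma^2 cancels.
  numerator   = (1)*(-0.502) + (-0.502)*(0.562) = -0.784124.
  denominator = (1)^2 + (-0.502)^2 + (0.562)^2 = 1.567848.
  rho(1) = -0.784124 / 1.567848 = -0.5001.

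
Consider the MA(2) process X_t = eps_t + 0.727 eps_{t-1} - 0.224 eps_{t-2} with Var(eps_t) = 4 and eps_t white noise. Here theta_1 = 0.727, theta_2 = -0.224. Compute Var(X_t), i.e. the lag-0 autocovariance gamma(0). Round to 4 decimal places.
\gamma(0) = 6.3148

For an MA(q) process X_t = eps_t + sum_i theta_i eps_{t-i} with
Var(eps_t) = sigma^2, the variance is
  gamma(0) = sigma^2 * (1 + sum_i theta_i^2).
  sum_i theta_i^2 = (0.727)^2 + (-0.224)^2 = 0.528529 + 0.050176 = 0.578705.
  gamma(0) = 4 * (1 + 0.578705) = 4 * 1.578705 = 6.31482, which rounds to 6.3148.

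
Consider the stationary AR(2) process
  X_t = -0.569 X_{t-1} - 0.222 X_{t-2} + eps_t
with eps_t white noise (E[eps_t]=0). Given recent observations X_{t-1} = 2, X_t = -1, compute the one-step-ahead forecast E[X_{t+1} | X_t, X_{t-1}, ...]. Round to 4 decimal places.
E[X_{t+1} \mid \mathcal F_t] = 0.1250

For an AR(p) model X_t = c + sum_i phi_i X_{t-i} + eps_t, the
one-step-ahead conditional mean is
  E[X_{t+1} | X_t, ...] = c + sum_i phi_i X_{t+1-i}.
Substitute known values:
  E[X_{t+1} | ...] = (-0.569) * (-1) + (-0.222) * (2)
                   = 0.1250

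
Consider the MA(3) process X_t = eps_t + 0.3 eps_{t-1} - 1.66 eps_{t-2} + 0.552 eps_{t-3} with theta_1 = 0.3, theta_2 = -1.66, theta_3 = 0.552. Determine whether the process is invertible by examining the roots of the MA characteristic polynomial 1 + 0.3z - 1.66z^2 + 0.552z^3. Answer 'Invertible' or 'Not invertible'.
\text{Not invertible}

The MA(q) characteristic polynomial is P(z) = 1 + 0.3z - 1.66z^2 + 0.552z^3.
Invertibility requires all roots to lie outside the unit circle, i.e. |z| > 1 for every root.
Degree 3: look for a simple real root z0 first, then factor out (1 - z/z0) and solve the remaining quadratic.
Testing z0 = 2.5: P(2.5) = 1 + (0.3)(2.5) + (-1.66)(2.5)^2 + (0.552)(2.5)^3
  = 1 + (0.75) + (-10.375) + (8.625) = 0.  So z_0 = 2.5 is a root, |z_0| = 2.5.
Divide out the factor (1 - 0.4 z) = (1 - z/z0) (since 1/z0 = 0.4):
  P(z) = (1 - 0.4 z)(1 + (0.7) z + (-1.38) z^2)
  [check: z-coef 0.7 - (0.4) = 0.3; z^2-coef -1.38 - (0.4)(0.7) = -1.66; z^3-coef -(0.4)(-1.38) = 0.552.]
Remaining roots from the quadratic factor 1 + (0.7) z + (-1.38) z^2:
  Set 1 + (0.7) z + (-1.38) z^2 = 0, i.e. a z^2 + b z + c = 0 with a = -1.38, b = 0.7, c = 1.
  Discriminant D = b^2 - 4ac = (0.7)^2 - 4*(-1.38)*1 = 0.49 - (-5.52) = 6.01.
  D >= 0, so the roots are real: z = (-b +/- sqrt(D)) / (2a) = (-0.7 +/- 2.45153) / (-2.76).
    z_1 = (-0.7 + 2.45153) / (-2.76) = -0.6346,   |z_1| = 0.6346.
    z_2 = (-0.7 - 2.45153) / (-2.76) = 1.1419,   |z_2| = 1.1419.
Moduli of all roots: 2.5000, 0.6346, 1.1419.
All moduli strictly greater than 1? No.
Verdict: Not invertible.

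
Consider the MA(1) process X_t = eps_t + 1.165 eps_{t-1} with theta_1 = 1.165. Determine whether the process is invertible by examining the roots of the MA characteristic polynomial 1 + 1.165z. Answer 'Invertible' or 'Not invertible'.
\text{Not invertible}

The MA(q) characteristic polynomial is P(z) = 1 + 1.165z.
Invertibility requires all roots to lie outside the unit circle, i.e. |z| > 1 for every root.
This is linear in z: 1 + (1.165) z = 0  =>  z = -1/(1.165) = -0.858369,  |z| = 0.858369.
Moduli of all roots: 0.8584.
All moduli strictly greater than 1? No.
Verdict: Not invertible.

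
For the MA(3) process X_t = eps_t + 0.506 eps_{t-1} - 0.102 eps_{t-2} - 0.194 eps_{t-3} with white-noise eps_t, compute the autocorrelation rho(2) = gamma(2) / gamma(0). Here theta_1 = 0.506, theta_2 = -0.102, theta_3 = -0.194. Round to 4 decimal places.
\rho(2) = -0.1535

For an MA(q) process with theta_0 = 1, the autocovariance is
  gamma(k) = sigma^2 * sum_{i=0..q-k} theta_i * theta_{i+k},
and rho(k) = gamma(k) / gamma(0). Sigma^2 cancels.
  numerator   = (1)*(-0.102) + (0.506)*(-0.194) = -0.200164.
  denominator = (1)^2 + (0.506)^2 + (-0.102)^2 + (-0.194)^2 = 1.304076.
  rho(2) = -0.200164 / 1.304076 = -0.1535.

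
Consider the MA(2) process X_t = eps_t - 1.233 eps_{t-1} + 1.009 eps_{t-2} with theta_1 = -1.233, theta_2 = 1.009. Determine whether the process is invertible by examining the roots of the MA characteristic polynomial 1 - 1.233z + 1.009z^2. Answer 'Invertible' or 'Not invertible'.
\text{Not invertible}

The MA(q) characteristic polynomial is P(z) = 1 - 1.233z + 1.009z^2.
Invertibility requires all roots to lie outside the unit circle, i.e. |z| > 1 for every root.
Set 1 + (-1.233) z + (1.009) z^2 = 0, i.e. a z^2 + b z + c = 0 with a = 1.009, b = -1.233, c = 1.
Discriminant D = b^2 - 4ac = (-1.233)^2 - 4*(1.009)*1 = 1.520289 - (4.036) = -2.515711.
D < 0, so the roots are the complex-conjugate pair z = (-b +/- i sqrt(-D)) / (2a) = 0.611 +/- 0.786i.
For a conjugate pair |z|^2 = z * conj(z) = (product of roots) = c/a = 1/(1.009) = 0.99108, so |z| = sqrt(0.99108) = 0.9955 for both roots.
Moduli of all roots: 0.9955, 0.9955.
All moduli strictly greater than 1? No.
Verdict: Not invertible.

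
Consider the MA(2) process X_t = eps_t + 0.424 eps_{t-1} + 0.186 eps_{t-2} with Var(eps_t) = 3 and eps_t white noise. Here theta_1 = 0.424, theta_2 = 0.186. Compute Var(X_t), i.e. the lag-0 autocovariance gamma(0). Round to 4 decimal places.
\gamma(0) = 3.6431

For an MA(q) process X_t = eps_t + sum_i theta_i eps_{t-i} with
Var(eps_t) = sigma^2, the variance is
  gamma(0) = sigma^2 * (1 + sum_i theta_i^2).
  sum_i theta_i^2 = (0.424)^2 + (0.186)^2 = 0.179776 + 0.034596 = 0.214372.
  gamma(0) = 3 * (1 + 0.214372) = 3 * 1.214372 = 3.643116, which rounds to 3.6431.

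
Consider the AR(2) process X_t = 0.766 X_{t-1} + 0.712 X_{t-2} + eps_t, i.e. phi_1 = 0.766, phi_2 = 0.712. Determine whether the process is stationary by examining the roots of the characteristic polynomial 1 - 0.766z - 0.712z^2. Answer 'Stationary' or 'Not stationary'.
\text{Not stationary}

The AR(p) characteristic polynomial is P(z) = 1 - 0.766z - 0.712z^2.
Stationarity requires all roots to lie outside the unit circle, i.e. |z| > 1 for every root.
Set 1 + (-0.766) z + (-0.712) z^2 = 0, i.e. a z^2 + b z + c = 0 with a = -0.712, b = -0.766, c = 1.
Discriminant D = b^2 - 4ac = (-0.766)^2 - 4*(-0.712)*1 = 0.586756 - (-2.848) = 3.434756.
D >= 0, so the roots are real: z = (-b +/- sqrt(D)) / (2a) = (0.766 +/- 1.853309) / (-1.424).
  z_1 = (0.766 + 1.853309) / (-1.424) = -1.8394,   |z_1| = 1.8394.
  z_2 = (0.766 - 1.853309) / (-1.424) = 0.7636,   |z_2| = 0.7636.
Moduli of all roots: 1.8394, 0.7636.
All moduli strictly greater than 1? No.
Verdict: Not stationary.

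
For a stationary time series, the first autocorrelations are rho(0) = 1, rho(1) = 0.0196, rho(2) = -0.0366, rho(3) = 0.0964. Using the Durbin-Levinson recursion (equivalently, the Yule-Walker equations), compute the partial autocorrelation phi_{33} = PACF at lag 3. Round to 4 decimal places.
\phi_{33} = 0.0980

The PACF at lag k is phi_{kk}, the last component of the solution
to the Yule-Walker system G_k phi = r_k where
  (G_k)_{ij} = rho(|i - j|), (r_k)_i = rho(i), i,j = 1..k.
Equivalently, Durbin-Levinson gives phi_{kk} iteratively:
  phi_{11} = rho(1)
  phi_{kk} = [rho(k) - sum_{j=1..k-1} phi_{k-1,j} rho(k-j)]
            / [1 - sum_{j=1..k-1} phi_{k-1,j} rho(j)],
  phi_{k,j} = phi_{k-1,j} - phi_{kk} phi_{k-1,k-j},  j = 1..k-1.
Step k = 1:
  phi_11 = rho(1) = 0.0196.
Step k = 2:
  phi_22 = [rho(2) - phi_11 rho(1)] / [1 - phi_11 rho(1)] = [-0.0366 - (0.0196)(0.0196)] / [1 - (0.0196)(0.0196)]
         = -0.03698416 / 0.99961584 = -0.036998.
  Update: phi_21 = phi_11 - phi_22 phi_11 = 0.0196 - (-0.036998)(0.0196) = 0.020325.
Step k = 3:
  phi_33 = [rho(3) - phi_21 rho(2) - phi_22 rho(1)] / [1 - phi_21 rho(1) - phi_22 rho(2)]
    numerator   = 0.0964 - (0.020325)(-0.0366) - (-0.036998)(0.0196) = 0.09786907
    denominator = 1 - (0.020325)(0.0196) - (-0.036998)(-0.0366) = 0.99824749
  phi_33 = 0.09786907 / 0.99824749 = 0.098.
Therefore phi_{33} = 0.0980.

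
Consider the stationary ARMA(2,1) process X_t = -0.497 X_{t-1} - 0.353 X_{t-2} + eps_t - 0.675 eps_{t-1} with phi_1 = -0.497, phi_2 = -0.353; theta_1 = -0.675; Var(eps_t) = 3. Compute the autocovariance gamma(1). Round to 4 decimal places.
\gamma(1) = -4.3366

Multiply the model equation by X_{t-k} and take expectations. With theta_0 = psi_0 = 1 and psi_j the MA(infinity) weights, this gives
  gamma(k) - sum_i phi_i gamma(k-i) = c_k,
  c_k = sigma^2 * sum_{j=k..q} theta_j psi_{j-k}   (c_k = 0 for k > q),
using gamma(-m) = gamma(m).
psi-weights needed (psi_j = theta_j + sum_i phi_i psi_{j-i}):
  psi_1 = theta_1 + phi_1 = -0.675 + (-0.497) = -1.172
Right-hand sides:
  c_0 = sigma^2 (1 + theta_1 psi_1) = 3 * (1 + (-0.675)(-1.172)) = 3 * 1.7911 = 5.3733
  c_1 = sigma^2 theta_1 = 3 * (-0.675) = -2.025
  c_2 = 0
Equations for k = 0, 1, 2 (AR order 2, c_2 = 0):
  (E0) gamma(0) = phi_1 gamma(1) + phi_2 gamma(2) + c_0
  (E1) gamma(1) = phi_1 gamma(0) + phi_2 gamma(1) + c_1
  (E2) gamma(2) = phi_1 gamma(1) + phi_2 gamma(0)
From (E1): gamma(1) = A gamma(0) + B with
  A = phi_1 / (1 - phi_2) = -0.497 / 1.353 = -0.367332,   B = c_1 / (1 - phi_2) = -2.025 / 1.353 = -1.496674.
Insert (E2) into (E0): gamma(0) (1 - phi_2^2) = phi_1 (1 + phi_2) gamma(1) + c_0.
  phi_1 (1 + phi_2) = (-0.497)(0.647) = -0.321559,   1 - phi_2^2 = 0.875391.
Replace gamma(1) by A gamma(0) + B and collect gamma(0):
  gamma(0) [0.875391 - (-0.321559)(-0.367332)] = (-0.321559)(-1.496674) + 5.3733
  gamma(0) * 0.757272 = 5.854569
  gamma(0) = 5.854569 / 0.757272 = 7.73113.
  gamma(1) = A gamma(0) + B = (-0.367332)(7.73113) + (-1.496674) = -4.336564.
Therefore gamma(1) = -4.3366 (to 4 decimal places).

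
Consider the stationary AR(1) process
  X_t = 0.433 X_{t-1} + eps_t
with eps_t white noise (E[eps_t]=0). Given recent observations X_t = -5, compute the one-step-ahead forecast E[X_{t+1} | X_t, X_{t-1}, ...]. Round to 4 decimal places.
E[X_{t+1} \mid \mathcal F_t] = -2.1650

For an AR(p) model X_t = c + sum_i phi_i X_{t-i} + eps_t, the
one-step-ahead conditional mean is
  E[X_{t+1} | X_t, ...] = c + sum_i phi_i X_{t+1-i}.
Substitute known values:
  E[X_{t+1} | ...] = (0.433) * (-5)
                   = -2.1650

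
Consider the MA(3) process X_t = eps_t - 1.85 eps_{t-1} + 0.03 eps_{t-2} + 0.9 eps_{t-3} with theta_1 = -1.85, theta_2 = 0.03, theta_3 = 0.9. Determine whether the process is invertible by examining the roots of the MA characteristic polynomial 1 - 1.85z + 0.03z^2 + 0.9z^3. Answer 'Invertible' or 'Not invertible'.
\text{Not invertible}

The MA(q) characteristic polynomial is P(z) = 1 - 1.85z + 0.03z^2 + 0.9z^3.
Invertibility requires all roots to lie outside the unit circle, i.e. |z| > 1 for every root.
Degree 3: look for a simple real root z0 first, then factor out (1 - z/z0) and solve the remaining quadratic.
Testing z0 = 0.8: P(0.8) = 1 + (-1.85)(0.8) + (0.03)(0.8)^2 + (0.9)(0.8)^3
  = 1 + (-1.48) + (0.0192) + (0.4608) = 0.  So z_0 = 0.8 is a root, |z_0| = 0.8.
Divide out the factor (1 - 1.25 z) = (1 - z/z0) (since 1/z0 = 1.25):
  P(z) = (1 - 1.25 z)(1 + (-0.6) z + (-0.72) z^2)
  [check: z-coef -0.6 - (1.25) = -1.85; z^2-coef -0.72 - (1.25)(-0.6) = 0.03; z^3-coef -(1.25)(-0.72) = 0.9.]
Remaining roots from the quadratic factor 1 + (-0.6) z + (-0.72) z^2:
  Set 1 + (-0.6) z + (-0.72) z^2 = 0, i.e. a z^2 + b z + c = 0 with a = -0.72, b = -0.6, c = 1.
  Discriminant D = b^2 - 4ac = (-0.6)^2 - 4*(-0.72)*1 = 0.36 - (-2.88) = 3.24.
  D >= 0, so the roots are real: z = (-b +/- sqrt(D)) / (2a) = (0.6 +/- 1.8) / (-1.44).
    z_1 = (0.6 + 1.8) / (-1.44) = -1.6667,   |z_1| = 1.6667.
    z_2 = (0.6 - 1.8) / (-1.44) = 0.8333,   |z_2| = 0.8333.
Moduli of all roots: 0.8000, 1.6667, 0.8333.
All moduli strictly greater than 1? No.
Verdict: Not invertible.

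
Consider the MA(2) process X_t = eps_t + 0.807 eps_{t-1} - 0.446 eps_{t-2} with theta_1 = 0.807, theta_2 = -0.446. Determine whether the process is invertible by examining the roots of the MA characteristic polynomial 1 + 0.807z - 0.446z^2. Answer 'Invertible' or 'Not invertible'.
\text{Not invertible}

The MA(q) characteristic polynomial is P(z) = 1 + 0.807z - 0.446z^2.
Invertibility requires all roots to lie outside the unit circle, i.e. |z| > 1 for every root.
Set 1 + (0.807) z + (-0.446) z^2 = 0, i.e. a z^2 + b z + c = 0 with a = -0.446, b = 0.807, c = 1.
Discriminant D = b^2 - 4ac = (0.807)^2 - 4*(-0.446)*1 = 0.651249 - (-1.784) = 2.435249.
D >= 0, so the roots are real: z = (-b +/- sqrt(D)) / (2a) = (-0.807 +/- 1.560528) / (-0.892).
  z_1 = (-0.807 + 1.560528) / (-0.892) = -0.8448,   |z_1| = 0.8448.
  z_2 = (-0.807 - 1.560528) / (-0.892) = 2.6542,   |z_2| = 2.6542.
Moduli of all roots: 0.8448, 2.6542.
All moduli strictly greater than 1? No.
Verdict: Not invertible.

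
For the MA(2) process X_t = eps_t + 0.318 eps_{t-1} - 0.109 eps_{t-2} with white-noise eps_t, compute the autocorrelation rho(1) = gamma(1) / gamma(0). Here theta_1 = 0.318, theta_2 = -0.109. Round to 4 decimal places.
\rho(1) = 0.2546

For an MA(q) process with theta_0 = 1, the autocovariance is
  gamma(k) = sigma^2 * sum_{i=0..q-k} theta_i * theta_{i+k},
and rho(k) = gamma(k) / gamma(0). Sigma^2 cancels.
  numerator   = (1)*(0.318) + (0.318)*(-0.109) = 0.283338.
  denominator = (1)^2 + (0.318)^2 + (-0.109)^2 = 1.113005.
  rho(1) = 0.283338 / 1.113005 = 0.2546.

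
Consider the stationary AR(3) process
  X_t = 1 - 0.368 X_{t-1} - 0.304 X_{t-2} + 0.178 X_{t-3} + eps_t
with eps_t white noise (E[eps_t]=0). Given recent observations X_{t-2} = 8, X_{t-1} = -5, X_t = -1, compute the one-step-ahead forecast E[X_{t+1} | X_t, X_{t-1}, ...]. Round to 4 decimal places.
E[X_{t+1} \mid \mathcal F_t] = 4.3120

For an AR(p) model X_t = c + sum_i phi_i X_{t-i} + eps_t, the
one-step-ahead conditional mean is
  E[X_{t+1} | X_t, ...] = c + sum_i phi_i X_{t+1-i}.
Substitute known values:
  E[X_{t+1} | ...] = 1 + (-0.368) * (-1) + (-0.304) * (-5) + (0.178) * (8)
                   = 4.3120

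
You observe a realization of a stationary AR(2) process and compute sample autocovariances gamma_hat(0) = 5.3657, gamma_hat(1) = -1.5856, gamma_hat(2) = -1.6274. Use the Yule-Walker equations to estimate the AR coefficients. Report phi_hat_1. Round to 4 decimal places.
\hat\phi_{1} = -0.4220

The Yule-Walker equations for an AR(p) process read, in matrix form,
  Gamma_p phi = r_p,   with   (Gamma_p)_{ij} = gamma(|i - j|),
                       (r_p)_i = gamma(i),   i,j = 1..p.
Substitute the sample gammas (Toeplitz matrix and right-hand side of size 2):
  Gamma_p = [[5.3657, -1.5856], [-1.5856, 5.3657]]
  r_p     = [-1.5856, -1.6274]
Written out:
  5.3657 phi_1 - 1.5856 phi_2 = -1.5856
  -1.5856 phi_1 + 5.3657 phi_2 = -1.6274
Solve by Cramer's rule:
  det = gamma(0)^2 - gamma(1)^2 = (5.3657)^2 - (-1.5856)^2 = 28.79073649 - 2.51412736 = 26.27660913
  phi_hat_1 = [gamma(1) gamma(0) - gamma(1) gamma(2)] / det = [(-1.5856)(5.3657) - (-1.5856)(-1.6274)] / 26.27660913 = -11.08825936 / 26.27660913 = -0.422
  phi_hat_2 = [gamma(0) gamma(2) - gamma(1)^2] / det = [(5.3657)(-1.6274) - (-1.5856)^2] / 26.27660913 = -11.24626754 / 26.27660913 = -0.428
So phi_hat = [-0.4220, -0.4280].
Therefore phi_hat_1 = -0.4220.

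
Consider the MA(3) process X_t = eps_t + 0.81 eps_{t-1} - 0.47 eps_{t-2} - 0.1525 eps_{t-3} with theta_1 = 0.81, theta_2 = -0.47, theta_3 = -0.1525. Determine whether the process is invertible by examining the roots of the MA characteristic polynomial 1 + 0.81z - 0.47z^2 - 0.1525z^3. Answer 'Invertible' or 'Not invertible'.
\text{Not invertible}

The MA(q) characteristic polynomial is P(z) = 1 + 0.81z - 0.47z^2 - 0.1525z^3.
Invertibility requires all roots to lie outside the unit circle, i.e. |z| > 1 for every root.
Degree 3: look for a simple real root z0 first, then factor out (1 - z/z0) and solve the remaining quadratic.
Testing z0 = -4: P(-4) = 1 + (0.81)(-4) + (-0.47)(-4)^2 + (-0.1525)(-4)^3
  = 1 + (-3.24) + (-7.52) + (9.76) = 0.  So z_0 = -4 is a root, |z_0| = 4.
Divide out the factor (1 + 0.25 z) = (1 - z/z0) (since 1/z0 = -0.25):
  P(z) = (1 + 0.25 z)(1 + (0.56) z + (-0.61) z^2)
  [check: z-coef 0.56 - (-0.25) = 0.81; z^2-coef -0.61 - (-0.25)(0.56) = -0.47; z^3-coef -(-0.25)(-0.61) = -0.1525.]
Remaining roots from the quadratic factor 1 + (0.56) z + (-0.61) z^2:
  Set 1 + (0.56) z + (-0.61) z^2 = 0, i.e. a z^2 + b z + c = 0 with a = -0.61, b = 0.56, c = 1.
  Discriminant D = b^2 - 4ac = (0.56)^2 - 4*(-0.61)*1 = 0.3136 - (-2.44) = 2.7536.
  D >= 0, so the roots are real: z = (-b +/- sqrt(D)) / (2a) = (-0.56 +/- 1.659397) / (-1.22).
    z_1 = (-0.56 + 1.659397) / (-1.22) = -0.9011,   |z_1| = 0.9011.
    z_2 = (-0.56 - 1.659397) / (-1.22) = 1.8192,   |z_2| = 1.8192.
Moduli of all roots: 4.0000, 0.9011, 1.8192.
All moduli strictly greater than 1? No.
Verdict: Not invertible.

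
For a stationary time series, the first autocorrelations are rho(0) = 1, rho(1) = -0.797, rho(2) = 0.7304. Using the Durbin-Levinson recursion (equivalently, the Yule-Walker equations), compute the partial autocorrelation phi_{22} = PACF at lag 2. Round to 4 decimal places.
\phi_{22} = 0.2609

The PACF at lag k is phi_{kk}, the last component of the solution
to the Yule-Walker system G_k phi = r_k where
  (G_k)_{ij} = rho(|i - j|), (r_k)_i = rho(i), i,j = 1..k.
Equivalently, Durbin-Levinson gives phi_{kk} iteratively:
  phi_{11} = rho(1)
  phi_{kk} = [rho(k) - sum_{j=1..k-1} phi_{k-1,j} rho(k-j)]
            / [1 - sum_{j=1..k-1} phi_{k-1,j} rho(j)],
  phi_{k,j} = phi_{k-1,j} - phi_{kk} phi_{k-1,k-j},  j = 1..k-1.
Step k = 1:
  phi_11 = rho(1) = -0.797.
Step k = 2:
  phi_22 = [rho(2) - phi_11 rho(1)] / [1 - phi_11 rho(1)] = [0.7304 - (-0.797)(-0.797)] / [1 - (-0.797)(-0.797)]
         = 0.095191 / 0.364791 = 0.2609.
Therefore phi_{22} = 0.2609.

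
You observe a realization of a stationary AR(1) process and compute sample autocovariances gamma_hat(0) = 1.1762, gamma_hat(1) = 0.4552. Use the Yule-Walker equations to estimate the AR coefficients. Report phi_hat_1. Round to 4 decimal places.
\hat\phi_{1} = 0.3870

The Yule-Walker equations for an AR(p) process read, in matrix form,
  Gamma_p phi = r_p,   with   (Gamma_p)_{ij} = gamma(|i - j|),
                       (r_p)_i = gamma(i),   i,j = 1..p.
Substitute the sample gammas (Toeplitz matrix and right-hand side of size 1):
  Gamma_p = [[1.1762]]
  r_p     = [0.4552]
With p = 1 this is the single equation gamma(0) phi_1 = gamma(1):
  phi_hat_1 = gamma(1) / gamma(0) = 0.4552 / 1.1762 = 0.3870.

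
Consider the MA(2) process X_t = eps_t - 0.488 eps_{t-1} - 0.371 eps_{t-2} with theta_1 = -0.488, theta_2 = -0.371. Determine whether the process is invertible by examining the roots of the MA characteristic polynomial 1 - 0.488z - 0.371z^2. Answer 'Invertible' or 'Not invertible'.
\text{Invertible}

The MA(q) characteristic polynomial is P(z) = 1 - 0.488z - 0.371z^2.
Invertibility requires all roots to lie outside the unit circle, i.e. |z| > 1 for every root.
Set 1 + (-0.488) z + (-0.371) z^2 = 0, i.e. a z^2 + b z + c = 0 with a = -0.371, b = -0.488, c = 1.
Discriminant D = b^2 - 4ac = (-0.488)^2 - 4*(-0.371)*1 = 0.238144 - (-1.484) = 1.722144.
D >= 0, so the roots are real: z = (-b +/- sqrt(D)) / (2a) = (0.488 +/- 1.312305) / (-0.742).
  z_1 = (0.488 + 1.312305) / (-0.742) = -2.4263,   |z_1| = 2.4263.
  z_2 = (0.488 - 1.312305) / (-0.742) = 1.1109,   |z_2| = 1.1109.
Moduli of all roots: 2.4263, 1.1109.
All moduli strictly greater than 1? Yes.
Verdict: Invertible.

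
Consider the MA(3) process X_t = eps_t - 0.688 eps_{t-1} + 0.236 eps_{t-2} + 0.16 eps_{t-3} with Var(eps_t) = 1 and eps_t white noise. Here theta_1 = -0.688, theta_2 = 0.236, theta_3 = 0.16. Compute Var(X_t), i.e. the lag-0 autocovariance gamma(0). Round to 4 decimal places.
\gamma(0) = 1.5546

For an MA(q) process X_t = eps_t + sum_i theta_i eps_{t-i} with
Var(eps_t) = sigma^2, the variance is
  gamma(0) = sigma^2 * (1 + sum_i theta_i^2).
  sum_i theta_i^2 = (-0.688)^2 + (0.236)^2 + (0.16)^2 = 0.473344 + 0.055696 + 0.0256 = 0.55464.
  gamma(0) = 1 * (1 + 0.55464) = 1 * 1.55464 = 1.55464, which rounds to 1.5546.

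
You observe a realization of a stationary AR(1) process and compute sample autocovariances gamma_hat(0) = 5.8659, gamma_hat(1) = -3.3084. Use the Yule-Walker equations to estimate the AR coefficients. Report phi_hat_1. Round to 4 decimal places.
\hat\phi_{1} = -0.5640

The Yule-Walker equations for an AR(p) process read, in matrix form,
  Gamma_p phi = r_p,   with   (Gamma_p)_{ij} = gamma(|i - j|),
                       (r_p)_i = gamma(i),   i,j = 1..p.
Substitute the sample gammas (Toeplitz matrix and right-hand side of size 1):
  Gamma_p = [[5.8659]]
  r_p     = [-3.3084]
With p = 1 this is the single equation gamma(0) phi_1 = gamma(1):
  phi_hat_1 = gamma(1) / gamma(0) = -3.3084 / 5.8659 = -0.5640.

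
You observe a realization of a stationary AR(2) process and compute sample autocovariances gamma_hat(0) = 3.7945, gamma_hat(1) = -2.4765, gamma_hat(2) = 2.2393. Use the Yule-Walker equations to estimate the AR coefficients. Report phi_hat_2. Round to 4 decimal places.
\hat\phi_{2} = 0.2860

The Yule-Walker equations for an AR(p) process read, in matrix form,
  Gamma_p phi = r_p,   with   (Gamma_p)_{ij} = gamma(|i - j|),
                       (r_p)_i = gamma(i),   i,j = 1..p.
Substitute the sample gammas (Toeplitz matrix and right-hand side of size 2):
  Gamma_p = [[3.7945, -2.4765], [-2.4765, 3.7945]]
  r_p     = [-2.4765, 2.2393]
Written out:
  3.7945 phi_1 - 2.4765 phi_2 = -2.4765
  -2.4765 phi_1 + 3.7945 phi_2 = 2.2393
Solve by Cramer's rule:
  det = gamma(0)^2 - gamma(1)^2 = (3.7945)^2 - (-2.4765)^2 = 14.39823025 - 6.13305225 = 8.265178
  phi_hat_1 = [gamma(1) gamma(0) - gamma(1) gamma(2)] / det = [(-2.4765)(3.7945) - (-2.4765)(2.2393)] / 8.265178 = -3.8514528 / 8.265178 = -0.466
  phi_hat_2 = [gamma(0) gamma(2) - gamma(1)^2] / det = [(3.7945)(2.2393) - (-2.4765)^2] / 8.265178 = 2.3639716 / 8.265178 = 0.286
So phi_hat = [-0.4660, 0.2860].
Therefore phi_hat_2 = 0.2860.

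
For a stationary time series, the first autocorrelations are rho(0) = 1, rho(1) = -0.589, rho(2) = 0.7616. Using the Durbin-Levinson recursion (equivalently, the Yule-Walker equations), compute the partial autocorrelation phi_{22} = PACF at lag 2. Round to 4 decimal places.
\phi_{22} = 0.6350

The PACF at lag k is phi_{kk}, the last component of the solution
to the Yule-Walker system G_k phi = r_k where
  (G_k)_{ij} = rho(|i - j|), (r_k)_i = rho(i), i,j = 1..k.
Equivalently, Durbin-Levinson gives phi_{kk} iteratively:
  phi_{11} = rho(1)
  phi_{kk} = [rho(k) - sum_{j=1..k-1} phi_{k-1,j} rho(k-j)]
            / [1 - sum_{j=1..k-1} phi_{k-1,j} rho(j)],
  phi_{k,j} = phi_{k-1,j} - phi_{kk} phi_{k-1,k-j},  j = 1..k-1.
Step k = 1:
  phi_11 = rho(1) = -0.589.
Step k = 2:
  phi_22 = [rho(2) - phi_11 rho(1)] / [1 - phi_11 rho(1)] = [0.7616 - (-0.589)(-0.589)] / [1 - (-0.589)(-0.589)]
         = 0.414679 / 0.653079 = 0.635.
Therefore phi_{22} = 0.6350.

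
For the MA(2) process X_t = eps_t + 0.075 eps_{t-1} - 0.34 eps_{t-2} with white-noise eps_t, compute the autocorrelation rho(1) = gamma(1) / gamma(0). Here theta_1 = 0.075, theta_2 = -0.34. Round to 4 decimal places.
\rho(1) = 0.0441

For an MA(q) process with theta_0 = 1, the autocovariance is
  gamma(k) = sigma^2 * sum_{i=0..q-k} theta_i * theta_{i+k},
and rho(k) = gamma(k) / gamma(0). Sigma^2 cancels.
  numerator   = (1)*(0.075) + (0.075)*(-0.34) = 0.0495.
  denominator = (1)^2 + (0.075)^2 + (-0.34)^2 = 1.121225.
  rho(1) = 0.0495 / 1.121225 = 0.0441.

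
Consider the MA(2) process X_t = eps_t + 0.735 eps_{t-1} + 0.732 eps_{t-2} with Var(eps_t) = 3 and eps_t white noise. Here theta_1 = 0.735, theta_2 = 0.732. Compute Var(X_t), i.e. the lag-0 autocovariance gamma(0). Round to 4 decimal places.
\gamma(0) = 6.2281

For an MA(q) process X_t = eps_t + sum_i theta_i eps_{t-i} with
Var(eps_t) = sigma^2, the variance is
  gamma(0) = sigma^2 * (1 + sum_i theta_i^2).
  sum_i theta_i^2 = (0.735)^2 + (0.732)^2 = 0.540225 + 0.535824 = 1.076049.
  gamma(0) = 3 * (1 + 1.076049) = 3 * 2.076049 = 6.228147, which rounds to 6.2281.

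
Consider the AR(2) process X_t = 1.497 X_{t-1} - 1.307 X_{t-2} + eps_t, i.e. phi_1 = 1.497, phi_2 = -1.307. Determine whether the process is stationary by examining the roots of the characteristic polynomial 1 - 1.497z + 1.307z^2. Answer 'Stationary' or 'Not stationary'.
\text{Not stationary}

The AR(p) characteristic polynomial is P(z) = 1 - 1.497z + 1.307z^2.
Stationarity requires all roots to lie outside the unit circle, i.e. |z| > 1 for every root.
Set 1 + (-1.497) z + (1.307) z^2 = 0, i.e. a z^2 + b z + c = 0 with a = 1.307, b = -1.497, c = 1.
Discriminant D = b^2 - 4ac = (-1.497)^2 - 4*(1.307)*1 = 2.241009 - (5.228) = -2.986991.
D < 0, so the roots are the complex-conjugate pair z = (-b +/- i sqrt(-D)) / (2a) = 0.5727 +/- 0.6612i.
For a conjugate pair |z|^2 = z * conj(z) = (product of roots) = c/a = 1/(1.307) = 0.765111, so |z| = sqrt(0.765111) = 0.8747 for both roots.
Moduli of all roots: 0.8747, 0.8747.
All moduli strictly greater than 1? No.
Verdict: Not stationary.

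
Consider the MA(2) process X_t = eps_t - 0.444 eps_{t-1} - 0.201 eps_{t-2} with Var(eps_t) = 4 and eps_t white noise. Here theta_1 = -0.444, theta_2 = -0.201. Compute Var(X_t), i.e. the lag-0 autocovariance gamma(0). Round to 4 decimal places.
\gamma(0) = 4.9501

For an MA(q) process X_t = eps_t + sum_i theta_i eps_{t-i} with
Var(eps_t) = sigma^2, the variance is
  gamma(0) = sigma^2 * (1 + sum_i theta_i^2).
  sum_i theta_i^2 = (-0.444)^2 + (-0.201)^2 = 0.197136 + 0.040401 = 0.237537.
  gamma(0) = 4 * (1 + 0.237537) = 4 * 1.237537 = 4.950148, which rounds to 4.9501.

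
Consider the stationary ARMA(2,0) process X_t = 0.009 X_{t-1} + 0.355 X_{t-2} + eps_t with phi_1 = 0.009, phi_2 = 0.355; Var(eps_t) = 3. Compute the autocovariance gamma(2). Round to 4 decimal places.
\gamma(2) = 1.2192

Multiply the model equation by X_{t-k} and take expectations. With theta_0 = psi_0 = 1 and psi_j the MA(infinity) weights, this gives
  gamma(k) - sum_i phi_i gamma(k-i) = c_k,
  c_k = sigma^2 * sum_{j=k..q} theta_j psi_{j-k}   (c_k = 0 for k > q),
using gamma(-m) = gamma(m).
Pure AR (q = 0): c_0 = sigma^2 = 3, c_k = 0 for k >= 1.
Equations for k = 0, 1, 2 (AR order 2, c_2 = 0):
  (E0) gamma(0) = phi_1 gamma(1) + phi_2 gamma(2) + c_0
  (E1) gamma(1) = phi_1 gamma(0) + phi_2 gamma(1) + c_1
  (E2) gamma(2) = phi_1 gamma(1) + phi_2 gamma(0)
From (E1): gamma(1) = A gamma(0) + B with
  A = phi_1 / (1 - phi_2) = 0.009 / 0.645 = 0.013953,   B = c_1 / (1 - phi_2) = 0 / 0.645 = 0.
Insert (E2) into (E0): gamma(0) (1 - phi_2^2) = phi_1 (1 + phi_2) gamma(1) + c_0.
  phi_1 (1 + phi_2) = (0.009)(1.355) = 0.012195,   1 - phi_2^2 = 0.873975.
Replace gamma(1) by A gamma(0) + B and collect gamma(0):
  gamma(0) [0.873975 - (0.012195)(0.013953)] = c_0 = 3
  gamma(0) * 0.873805 = 3
  gamma(0) = 3 / 0.873805 = 3.433261.
  gamma(1) = A gamma(0) = (0.013953)(3.433261) = 0.047906.
  gamma(2) = phi_1 gamma(1) + phi_2 gamma(0) = (0.009)(0.047906) + (0.355)(3.433261) = 1.219239.
Therefore gamma(2) = 1.2192 (to 4 decimal places).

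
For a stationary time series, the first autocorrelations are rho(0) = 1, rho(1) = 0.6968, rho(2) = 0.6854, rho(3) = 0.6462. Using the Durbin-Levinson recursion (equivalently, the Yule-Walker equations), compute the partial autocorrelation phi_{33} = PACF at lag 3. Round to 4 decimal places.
\phi_{33} = 0.1910

The PACF at lag k is phi_{kk}, the last component of the solution
to the Yule-Walker system G_k phi = r_k where
  (G_k)_{ij} = rho(|i - j|), (r_k)_i = rho(i), i,j = 1..k.
Equivalently, Durbin-Levinson gives phi_{kk} iteratively:
  phi_{11} = rho(1)
  phi_{kk} = [rho(k) - sum_{j=1..k-1} phi_{k-1,j} rho(k-j)]
            / [1 - sum_{j=1..k-1} phi_{k-1,j} rho(j)],
  phi_{k,j} = phi_{k-1,j} - phi_{kk} phi_{k-1,k-j},  j = 1..k-1.
Step k = 1:
  phi_11 = rho(1) = 0.6968.
Step k = 2:
  phi_22 = [rho(2) - phi_11 rho(1)] / [1 - phi_11 rho(1)] = [0.6854 - (0.6968)(0.6968)] / [1 - (0.6968)(0.6968)]
         = 0.19986976 / 0.51446976 = 0.388497.
  Update: phi_21 = phi_11 - phi_22 phi_11 = 0.6968 - (0.388497)(0.6968) = 0.426096.
Step k = 3:
  phi_33 = [rho(3) - phi_21 rho(2) - phi_22 rho(1)] / [1 - phi_21 rho(1) - phi_22 rho(2)]
    numerator   = 0.6462 - (0.426096)(0.6854) - (0.388497)(0.6968) = 0.08344966
    denominator = 1 - (0.426096)(0.6968) - (0.388497)(0.6854) = 0.43682103
  phi_33 = 0.08344966 / 0.43682103 = 0.191.
Therefore phi_{33} = 0.1910.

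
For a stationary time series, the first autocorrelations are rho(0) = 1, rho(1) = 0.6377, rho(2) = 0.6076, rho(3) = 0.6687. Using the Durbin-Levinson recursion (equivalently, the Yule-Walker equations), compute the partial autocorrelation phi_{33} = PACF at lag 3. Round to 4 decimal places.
\phi_{33} = 0.3741

The PACF at lag k is phi_{kk}, the last component of the solution
to the Yule-Walker system G_k phi = r_k where
  (G_k)_{ij} = rho(|i - j|), (r_k)_i = rho(i), i,j = 1..k.
Equivalently, Durbin-Levinson gives phi_{kk} iteratively:
  phi_{11} = rho(1)
  phi_{kk} = [rho(k) - sum_{j=1..k-1} phi_{k-1,j} rho(k-j)]
            / [1 - sum_{j=1..k-1} phi_{k-1,j} rho(j)],
  phi_{k,j} = phi_{k-1,j} - phi_{kk} phi_{k-1,k-j},  j = 1..k-1.
Step k = 1:
  phi_11 = rho(1) = 0.6377.
Step k = 2:
  phi_22 = [rho(2) - phi_11 rho(1)] / [1 - phi_11 rho(1)] = [0.6076 - (0.6377)(0.6377)] / [1 - (0.6377)(0.6377)]
         = 0.20093871 / 0.59333871 = 0.338658.
  Update: phi_21 = phi_11 - phi_22 phi_11 = 0.6377 - (0.338658)(0.6377) = 0.421738.
Step k = 3:
  phi_33 = [rho(3) - phi_21 rho(2) - phi_22 rho(1)] / [1 - phi_21 rho(1) - phi_22 rho(2)]
    numerator   = 0.6687 - (0.421738)(0.6076) - (0.338658)(0.6377) = 0.19648999
    denominator = 1 - (0.421738)(0.6377) - (0.338658)(0.6076) = 0.52528927
  phi_33 = 0.19648999 / 0.52528927 = 0.3741.
Therefore phi_{33} = 0.3741.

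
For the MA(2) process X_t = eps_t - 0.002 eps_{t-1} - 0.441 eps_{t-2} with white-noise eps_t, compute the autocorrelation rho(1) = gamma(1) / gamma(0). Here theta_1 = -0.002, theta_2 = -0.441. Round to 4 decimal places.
\rho(1) = -0.0009

For an MA(q) process with theta_0 = 1, the autocovariance is
  gamma(k) = sigma^2 * sum_{i=0..q-k} theta_i * theta_{i+k},
and rho(k) = gamma(k) / gamma(0). Sigma^2 cancels.
  numerator   = (1)*(-0.002) + (-0.002)*(-0.441) = -0.001118.
  denominator = (1)^2 + (-0.002)^2 + (-0.441)^2 = 1.194485.
  rho(1) = -0.001118 / 1.194485 = -0.0009.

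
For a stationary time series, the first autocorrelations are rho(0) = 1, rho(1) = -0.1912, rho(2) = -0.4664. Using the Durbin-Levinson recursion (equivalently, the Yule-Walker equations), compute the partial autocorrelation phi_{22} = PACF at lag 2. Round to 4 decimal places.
\phi_{22} = -0.5220

The PACF at lag k is phi_{kk}, the last component of the solution
to the Yule-Walker system G_k phi = r_k where
  (G_k)_{ij} = rho(|i - j|), (r_k)_i = rho(i), i,j = 1..k.
Equivalently, Durbin-Levinson gives phi_{kk} iteratively:
  phi_{11} = rho(1)
  phi_{kk} = [rho(k) - sum_{j=1..k-1} phi_{k-1,j} rho(k-j)]
            / [1 - sum_{j=1..k-1} phi_{k-1,j} rho(j)],
  phi_{k,j} = phi_{k-1,j} - phi_{kk} phi_{k-1,k-j},  j = 1..k-1.
Step k = 1:
  phi_11 = rho(1) = -0.1912.
Step k = 2:
  phi_22 = [rho(2) - phi_11 rho(1)] / [1 - phi_11 rho(1)] = [-0.4664 - (-0.1912)(-0.1912)] / [1 - (-0.1912)(-0.1912)]
         = -0.50295744 / 0.96344256 = -0.522.
Therefore phi_{22} = -0.5220.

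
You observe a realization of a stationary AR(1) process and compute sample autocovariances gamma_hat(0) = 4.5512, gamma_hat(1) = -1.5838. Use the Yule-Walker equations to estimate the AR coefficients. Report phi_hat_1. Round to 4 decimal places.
\hat\phi_{1} = -0.3480

The Yule-Walker equations for an AR(p) process read, in matrix form,
  Gamma_p phi = r_p,   with   (Gamma_p)_{ij} = gamma(|i - j|),
                       (r_p)_i = gamma(i),   i,j = 1..p.
Substitute the sample gammas (Toeplitz matrix and right-hand side of size 1):
  Gamma_p = [[4.5512]]
  r_p     = [-1.5838]
With p = 1 this is the single equation gamma(0) phi_1 = gamma(1):
  phi_hat_1 = gamma(1) / gamma(0) = -1.5838 / 4.5512 = -0.3480.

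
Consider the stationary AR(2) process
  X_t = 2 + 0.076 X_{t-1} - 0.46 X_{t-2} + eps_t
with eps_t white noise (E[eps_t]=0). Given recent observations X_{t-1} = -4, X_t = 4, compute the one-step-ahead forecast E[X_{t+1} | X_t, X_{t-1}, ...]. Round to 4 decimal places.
E[X_{t+1} \mid \mathcal F_t] = 4.1440

For an AR(p) model X_t = c + sum_i phi_i X_{t-i} + eps_t, the
one-step-ahead conditional mean is
  E[X_{t+1} | X_t, ...] = c + sum_i phi_i X_{t+1-i}.
Substitute known values:
  E[X_{t+1} | ...] = 2 + (0.076) * (4) + (-0.46) * (-4)
                   = 4.1440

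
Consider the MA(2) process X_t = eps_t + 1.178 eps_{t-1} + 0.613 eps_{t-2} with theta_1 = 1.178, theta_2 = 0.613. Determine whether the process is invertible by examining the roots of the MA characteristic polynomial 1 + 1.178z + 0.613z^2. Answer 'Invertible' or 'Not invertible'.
\text{Invertible}

The MA(q) characteristic polynomial is P(z) = 1 + 1.178z + 0.613z^2.
Invertibility requires all roots to lie outside the unit circle, i.e. |z| > 1 for every root.
Set 1 + (1.178) z + (0.613) z^2 = 0, i.e. a z^2 + b z + c = 0 with a = 0.613, b = 1.178, c = 1.
Discriminant D = b^2 - 4ac = (1.178)^2 - 4*(0.613)*1 = 1.387684 - (2.452) = -1.064316.
D < 0, so the roots are the complex-conjugate pair z = (-b +/- i sqrt(-D)) / (2a) = -0.9608 +/- 0.8415i.
For a conjugate pair |z|^2 = z * conj(z) = (product of roots) = c/a = 1/(0.613) = 1.631321, so |z| = sqrt(1.631321) = 1.2772 for both roots.
Moduli of all roots: 1.2772, 1.2772.
All moduli strictly greater than 1? Yes.
Verdict: Invertible.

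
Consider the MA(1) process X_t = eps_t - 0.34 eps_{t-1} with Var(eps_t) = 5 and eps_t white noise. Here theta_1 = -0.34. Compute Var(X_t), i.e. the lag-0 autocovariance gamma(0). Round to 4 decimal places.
\gamma(0) = 5.5780

For an MA(q) process X_t = eps_t + sum_i theta_i eps_{t-i} with
Var(eps_t) = sigma^2, the variance is
  gamma(0) = sigma^2 * (1 + sum_i theta_i^2).
  sum_i theta_i^2 = (-0.34)^2 = 0.1156.
  gamma(0) = 5 * (1 + 0.1156) = 5 * 1.1156 = 5.578, which rounds to 5.5780.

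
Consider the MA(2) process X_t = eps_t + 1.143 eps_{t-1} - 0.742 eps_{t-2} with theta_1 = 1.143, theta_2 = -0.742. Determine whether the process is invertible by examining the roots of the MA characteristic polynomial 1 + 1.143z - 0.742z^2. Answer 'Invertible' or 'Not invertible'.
\text{Not invertible}

The MA(q) characteristic polynomial is P(z) = 1 + 1.143z - 0.742z^2.
Invertibility requires all roots to lie outside the unit circle, i.e. |z| > 1 for every root.
Set 1 + (1.143) z + (-0.742) z^2 = 0, i.e. a z^2 + b z + c = 0 with a = -0.742, b = 1.143, c = 1.
Discriminant D = b^2 - 4ac = (1.143)^2 - 4*(-0.742)*1 = 1.306449 - (-2.968) = 4.274449.
D >= 0, so the roots are real: z = (-b +/- sqrt(D)) / (2a) = (-1.143 +/- 2.067474) / (-1.484).
  z_1 = (-1.143 + 2.067474) / (-1.484) = -0.623,   |z_1| = 0.623.
  z_2 = (-1.143 - 2.067474) / (-1.484) = 2.1634,   |z_2| = 2.1634.
Moduli of all roots: 0.6230, 2.1634.
All moduli strictly greater than 1? No.
Verdict: Not invertible.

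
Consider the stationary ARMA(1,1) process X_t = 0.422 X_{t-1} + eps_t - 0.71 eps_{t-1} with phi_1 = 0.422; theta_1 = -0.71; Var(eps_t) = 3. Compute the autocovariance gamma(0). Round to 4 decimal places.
\gamma(0) = 3.3027

Multiply the model equation by X_{t-k} and take expectations. With theta_0 = psi_0 = 1 and psi_j the MA(infinity) weights, this gives
  gamma(k) - sum_i phi_i gamma(k-i) = c_k,
  c_k = sigma^2 * sum_{j=k..q} theta_j psi_{j-k}   (c_k = 0 for k > q),
using gamma(-m) = gamma(m).
psi-weights needed (psi_j = theta_j + sum_i phi_i psi_{j-i}):
  psi_1 = theta_1 + phi_1 = -0.71 + (0.422) = -0.288
Right-hand sides:
  c_0 = sigma^2 (1 + theta_1 psi_1) = 3 * (1 + (-0.71)(-0.288)) = 3 * 1.20448 = 3.61344
  c_1 = sigma^2 theta_1 = 3 * (-0.71) = -2.13
  c_2 = 0
Equations for k = 0 and k = 1 (AR order 1):
  gamma(0) = phi_1 gamma(1) + c_0
  gamma(1) = phi_1 gamma(0) + c_1
Substituting the second into the first: gamma(0) (1 - phi_1^2) = c_0 + phi_1 c_1, so
  gamma(0) = (c_0 + phi_1 c_1) / (1 - phi_1^2) = (3.61344 + (0.422)(-2.13)) / (1 - (0.422)^2) = 2.71458 / 0.821916 = 3.302746.
Therefore gamma(0) = 3.3027 (to 4 decimal places).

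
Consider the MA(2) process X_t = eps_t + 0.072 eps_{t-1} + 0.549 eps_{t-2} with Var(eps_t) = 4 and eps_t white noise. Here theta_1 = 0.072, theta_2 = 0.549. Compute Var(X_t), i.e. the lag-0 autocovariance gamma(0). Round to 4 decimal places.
\gamma(0) = 5.2263

For an MA(q) process X_t = eps_t + sum_i theta_i eps_{t-i} with
Var(eps_t) = sigma^2, the variance is
  gamma(0) = sigma^2 * (1 + sum_i theta_i^2).
  sum_i theta_i^2 = (0.072)^2 + (0.549)^2 = 0.005184 + 0.301401 = 0.306585.
  gamma(0) = 4 * (1 + 0.306585) = 4 * 1.306585 = 5.22634, which rounds to 5.2263.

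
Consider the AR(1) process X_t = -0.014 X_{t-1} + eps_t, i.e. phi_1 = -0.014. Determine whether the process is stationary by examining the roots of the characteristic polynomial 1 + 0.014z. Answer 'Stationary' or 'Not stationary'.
\text{Stationary}

The AR(p) characteristic polynomial is P(z) = 1 + 0.014z.
Stationarity requires all roots to lie outside the unit circle, i.e. |z| > 1 for every root.
This is linear in z: 1 + (0.014) z = 0  =>  z = -1/(0.014) = -71.428571,  |z| = 71.428571.
Moduli of all roots: 71.4286.
All moduli strictly greater than 1? Yes.
Verdict: Stationary.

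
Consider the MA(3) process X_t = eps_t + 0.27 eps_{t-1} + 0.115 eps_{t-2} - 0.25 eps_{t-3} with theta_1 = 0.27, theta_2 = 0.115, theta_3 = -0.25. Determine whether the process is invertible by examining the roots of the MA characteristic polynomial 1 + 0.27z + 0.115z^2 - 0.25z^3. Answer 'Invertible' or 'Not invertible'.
\text{Invertible}

The MA(q) characteristic polynomial is P(z) = 1 + 0.27z + 0.115z^2 - 0.25z^3.
Invertibility requires all roots to lie outside the unit circle, i.e. |z| > 1 for every root.
Degree 3: look for a simple real root z0 first, then factor out (1 - z/z0) and solve the remaining quadratic.
Testing z0 = 2: P(2) = 1 + (0.27)(2) + (0.115)(2)^2 + (-0.25)(2)^3
  = 1 + (0.54) + (0.46) + (-2) = 0.  So z_0 = 2 is a root, |z_0| = 2.
Divide out the factor (1 - 0.5 z) = (1 - z/z0) (since 1/z0 = 0.5):
  P(z) = (1 - 0.5 z)(1 + (0.77) z + (0.5) z^2)
  [check: z-coef 0.77 - (0.5) = 0.27; z^2-coef 0.5 - (0.5)(0.77) = 0.115; z^3-coef -(0.5)(0.5) = -0.25.]
Remaining roots from the quadratic factor 1 + (0.77) z + (0.5) z^2:
  Set 1 + (0.77) z + (0.5) z^2 = 0, i.e. a z^2 + b z + c = 0 with a = 0.5, b = 0.77, c = 1.
  Discriminant D = b^2 - 4ac = (0.77)^2 - 4*(0.5)*1 = 0.5929 - (2) = -1.4071.
  D < 0, so the roots are the complex-conjugate pair z = (-b +/- i sqrt(-D)) / (2a) = -0.77 +/- 1.1862i.
  For a conjugate pair |z|^2 = z * conj(z) = (product of roots) = c/a = 1/(0.5) = 2, so |z| = sqrt(2) = 1.4142 for both roots.
Moduli of all roots: 2.0000, 1.4142, 1.4142.
All moduli strictly greater than 1? Yes.
Verdict: Invertible.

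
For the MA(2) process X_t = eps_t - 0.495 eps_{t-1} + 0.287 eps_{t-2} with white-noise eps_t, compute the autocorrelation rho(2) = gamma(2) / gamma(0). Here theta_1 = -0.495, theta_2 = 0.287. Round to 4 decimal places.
\rho(2) = 0.2162

For an MA(q) process with theta_0 = 1, the autocovariance is
  gamma(k) = sigma^2 * sum_{i=0..q-k} theta_i * theta_{i+k},
and rho(k) = gamma(k) / gamma(0). Sigma^2 cancels.
  numerator   = (1)*(0.287) = 0.287.
  denominator = (1)^2 + (-0.495)^2 + (0.287)^2 = 1.327394.
  rho(2) = 0.287 / 1.327394 = 0.2162.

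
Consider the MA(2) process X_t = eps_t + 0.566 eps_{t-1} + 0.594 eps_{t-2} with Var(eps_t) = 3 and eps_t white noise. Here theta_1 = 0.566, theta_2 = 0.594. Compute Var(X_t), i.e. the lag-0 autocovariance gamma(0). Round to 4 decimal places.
\gamma(0) = 5.0196

For an MA(q) process X_t = eps_t + sum_i theta_i eps_{t-i} with
Var(eps_t) = sigma^2, the variance is
  gamma(0) = sigma^2 * (1 + sum_i theta_i^2).
  sum_i theta_i^2 = (0.566)^2 + (0.594)^2 = 0.320356 + 0.352836 = 0.673192.
  gamma(0) = 3 * (1 + 0.673192) = 3 * 1.673192 = 5.019576, which rounds to 5.0196.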